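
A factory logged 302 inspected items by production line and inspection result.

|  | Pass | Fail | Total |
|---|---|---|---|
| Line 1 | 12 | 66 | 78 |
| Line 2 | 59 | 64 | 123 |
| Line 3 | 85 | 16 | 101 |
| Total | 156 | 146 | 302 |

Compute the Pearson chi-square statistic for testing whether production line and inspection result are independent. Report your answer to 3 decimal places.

84.488

Grand total N = 302.
Expected counts (row total × column total / N):
  Line 1, Pass: 78×156/302 = 40.2914
  Line 1, Fail: 78×146/302 = 37.7086
  Line 2, Pass: 123×156/302 = 63.5364
  Line 2, Fail: 123×146/302 = 59.4636
  Line 3, Pass: 101×156/302 = 52.1722
  Line 3, Fail: 101×146/302 = 48.8278
Contributions (O − E)²/E:
  (12 − 40.2914)²/40.2914 = 19.8654
  (66 − 37.7086)²/37.7086 = 21.2260
  (59 − 63.5364)²/63.5364 = 0.3239
  (64 − 59.4636)²/59.4636 = 0.3461
  (85 − 52.1722)²/52.1722 = 20.6559
  (16 − 48.8278)²/48.8278 = 22.0707
χ² = 19.8654 + 21.2260 + 0.3239 + 0.3461 + 20.6559 + 22.0707 = 84.488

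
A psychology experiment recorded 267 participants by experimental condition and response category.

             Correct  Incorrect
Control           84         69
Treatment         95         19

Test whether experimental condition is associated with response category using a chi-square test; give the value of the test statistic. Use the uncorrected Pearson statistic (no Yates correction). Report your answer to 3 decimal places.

23.898

Row totals: 153, 114. Column totals: 179, 88. Grand total N = 267.
Expected counts (row total × column total / N):
  Control, Correct: 153×179/267 = 102.5730
  Control, Incorrect: 153×88/267 = 50.4270
  Treatment, Correct: 114×179/267 = 76.4270
  Treatment, Incorrect: 114×88/267 = 37.5730
Contributions (O − E)²/E:
  (84 − 102.5730)²/102.5730 = 3.3630
  (69 − 50.4270)²/50.4270 = 6.8407
  (95 − 76.4270)²/76.4270 = 4.5135
  (19 − 37.5730)²/37.5730 = 9.1810
χ² = 3.3630 + 6.8407 + 4.5135 + 9.1810 = 23.898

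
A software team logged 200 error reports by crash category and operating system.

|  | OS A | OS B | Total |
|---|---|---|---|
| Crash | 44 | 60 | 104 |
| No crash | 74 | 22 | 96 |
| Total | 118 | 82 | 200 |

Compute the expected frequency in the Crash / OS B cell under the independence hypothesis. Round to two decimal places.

42.64

Row total (Crash) = 104; column total (OS B) = 82; grand total N = 200.
Expected count = (row total × column total) / N = 104 × 82 / 200 = 42.64.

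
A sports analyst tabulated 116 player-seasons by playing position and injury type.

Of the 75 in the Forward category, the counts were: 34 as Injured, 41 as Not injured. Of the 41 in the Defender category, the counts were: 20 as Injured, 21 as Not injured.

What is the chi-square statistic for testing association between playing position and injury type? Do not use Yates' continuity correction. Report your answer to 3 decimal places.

0.127

Row totals: 75, 41. Column totals: 54, 62. Grand total N = 116.
Expected counts (row total × column total / N):
  Forward, Injured: 75×54/116 = 34.9138
  Forward, Not injured: 75×62/116 = 40.0862
  Defender, Injured: 41×54/116 = 19.0862
  Defender, Not injured: 41×62/116 = 21.9138
Contributions (O − E)²/E:
  (34 − 34.9138)²/34.9138 = 0.0239
  (41 − 40.0862)²/40.0862 = 0.0208
  (20 − 19.0862)²/19.0862 = 0.0438
  (21 − 21.9138)²/21.9138 = 0.0381
χ² = 0.0239 + 0.0208 + 0.0438 + 0.0381 = 0.127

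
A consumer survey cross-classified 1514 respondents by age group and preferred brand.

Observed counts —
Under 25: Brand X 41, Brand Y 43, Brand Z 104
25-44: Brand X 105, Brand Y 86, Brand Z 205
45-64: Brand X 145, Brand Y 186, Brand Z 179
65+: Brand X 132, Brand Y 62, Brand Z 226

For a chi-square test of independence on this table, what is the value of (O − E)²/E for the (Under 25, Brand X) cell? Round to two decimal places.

2.53

Row total (Under 25) = 188; column total (Brand X) = 423; N = 1514.
Expected count E = 188 × 423 / 1514 = 52.526.
Contribution = (O − E)²/E = (41 − 52.526)² / 52.526 = 2.53.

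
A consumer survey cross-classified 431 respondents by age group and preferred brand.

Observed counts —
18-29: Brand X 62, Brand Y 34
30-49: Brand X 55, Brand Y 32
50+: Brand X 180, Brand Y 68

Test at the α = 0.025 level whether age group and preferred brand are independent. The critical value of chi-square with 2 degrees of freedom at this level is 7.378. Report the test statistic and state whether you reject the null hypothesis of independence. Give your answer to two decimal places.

3.71; fail to reject H₀

Row totals: 96, 87, 248. Column totals: 297, 134. Grand total N = 431.
Expected counts (row total × column total / N):
  18-29, Brand X: 96×297/431 = 66.1531
  18-29, Brand Y: 96×134/431 = 29.8469
  30-49, Brand X: 87×297/431 = 59.9513
  30-49, Brand Y: 87×134/431 = 27.0487
  50+, Brand X: 248×297/431 = 170.8956
  50+, Brand Y: 248×134/431 = 77.1044
Contributions (O − E)²/E:
  (62 − 66.1531)²/66.1531 = 0.2607
  (34 − 29.8469)²/29.8469 = 0.5779
  (55 − 59.9513)²/59.9513 = 0.4089
  (32 − 27.0487)²/27.0487 = 0.9063
  (180 − 170.8956)²/170.8956 = 0.4850
  (68 − 77.1044)²/77.1044 = 1.0750
χ² = 0.2607 + 0.5779 + 0.4089 + 0.9063 + 0.4850 + 1.0750 = 3.71
df = (3−1)(2−1) = 2. Since 3.71 < 7.378, fail to reject the null hypothesis of independence at α = 0.025.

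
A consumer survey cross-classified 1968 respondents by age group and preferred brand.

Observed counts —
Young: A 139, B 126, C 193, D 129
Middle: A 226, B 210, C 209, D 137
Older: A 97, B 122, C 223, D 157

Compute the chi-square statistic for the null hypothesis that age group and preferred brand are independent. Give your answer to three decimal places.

54.772

Row totals: 587, 782, 599. Column totals: 462, 458, 625, 423. Grand total N = 1968.
Expected counts (row total × column total / N):
  Young, A: 587×462/1968 = 137.8018
  Young, B: 587×458/1968 = 136.6087
  Young, C: 587×625/1968 = 186.4202
  Young, D: 587×423/1968 = 126.1692
  Middle, A: 782×462/1968 = 183.5793
  Middle, B: 782×458/1968 = 181.9898
  Middle, C: 782×625/1968 = 248.3486
  Middle, D: 782×423/1968 = 168.0823
  Older, A: 599×462/1968 = 140.6189
  Older, B: 599×458/1968 = 139.4014
  Older, C: 599×625/1968 = 190.2312
  Older, D: 599×423/1968 = 128.7485
Contributions (O − E)²/E:
  (139 − 137.8018)²/137.8018 = 0.0104
  (126 − 136.6087)²/136.6087 = 0.8238
  (193 − 186.4202)²/186.4202 = 0.2322
  (129 − 126.1692)²/126.1692 = 0.0635
  (226 − 183.5793)²/183.5793 = 9.8024
  (210 − 181.9898)²/181.9898 = 4.3111
  (209 − 248.3486)²/248.3486 = 6.2344
  (137 − 168.0823)²/168.0823 = 5.7478
  (97 − 140.6189)²/140.6189 = 13.5302
  (122 − 139.4014)²/139.4014 = 2.1722
  (223 − 190.2312)²/190.2312 = 5.6447
  (157 − 128.7485)²/128.7485 = 6.1993
χ² = 0.0104 + 0.8238 + 0.2322 + 0.0635 + 9.8024 + 4.3111 + 6.2344 + 5.7478 + 13.5302 + 2.1722 + 5.6447 + 6.1993 = 54.772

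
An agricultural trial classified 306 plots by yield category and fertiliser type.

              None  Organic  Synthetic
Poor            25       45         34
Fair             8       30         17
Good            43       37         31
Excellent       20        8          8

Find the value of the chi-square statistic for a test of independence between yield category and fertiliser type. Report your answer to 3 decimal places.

Row totals: 104, 55, 111, 36. Column totals: 96, 120, 90. Grand total N = 306.
Expected counts (row total × column total / N):
  Poor, None: 104×96/306 = 32.6275
  Poor, Organic: 104×120/306 = 40.7843
  Poor, Synthetic: 104×90/306 = 30.5882
  Fair, None: 55×96/306 = 17.2549
  Fair, Organic: 55×120/306 = 21.5686
  Fair, Synthetic: 55×90/306 = 16.1765
  Good, None: 111×96/306 = 34.8235
  Good, Organic: 111×120/306 = 43.5294
  Good, Synthetic: 111×90/306 = 32.6471
  Excellent, None: 36×96/306 = 11.2941
  Excellent, Organic: 36×120/306 = 14.1176
  Excellent, Synthetic: 36×90/306 = 10.5882
Contributions (O − E)²/E:
  (25 − 32.6275)²/32.6275 = 1.7831
  (45 − 40.7843)²/40.7843 = 0.4358
  (34 − 30.5882)²/30.5882 = 0.3806
  (8 − 17.2549)²/17.2549 = 4.9640
  (30 − 21.5686)²/21.5686 = 3.2959
  (17 − 16.1765)²/16.1765 = 0.0419
  (43 − 34.8235)²/34.8235 = 1.9198
  (37 − 43.5294)²/43.5294 = 0.9794
  (31 − 32.6471)²/32.6471 = 0.0831
  (20 − 11.2941)²/11.2941 = 6.7108
  (8 − 14.1176)²/14.1176 = 2.6509
  (8 − 10.5882)²/10.5882 = 0.6327
χ² = 1.7831 + 0.4358 + 0.3806 + 4.9640 + 3.2959 + 0.0419 + 1.9198 + 0.9794 + 0.0831 + 6.7108 + 2.6509 + 0.6327 = 23.878

23.878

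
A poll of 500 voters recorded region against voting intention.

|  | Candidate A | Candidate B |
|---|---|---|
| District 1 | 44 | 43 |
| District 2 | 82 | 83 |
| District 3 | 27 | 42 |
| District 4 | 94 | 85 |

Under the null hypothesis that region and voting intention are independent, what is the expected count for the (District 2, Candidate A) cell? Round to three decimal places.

81.510

Row total (District 2) = 165; column total (Candidate A) = 247; grand total N = 500.
Expected count = (row total × column total) / N = 165 × 247 / 500 = 81.510.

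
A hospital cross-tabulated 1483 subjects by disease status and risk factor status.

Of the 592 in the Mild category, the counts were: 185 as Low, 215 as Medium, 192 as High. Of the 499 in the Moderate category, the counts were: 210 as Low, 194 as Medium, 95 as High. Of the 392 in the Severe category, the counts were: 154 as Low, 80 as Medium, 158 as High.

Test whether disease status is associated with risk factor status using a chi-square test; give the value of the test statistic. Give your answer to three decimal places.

Row totals: 592, 499, 392. Column totals: 549, 489, 445. Grand total N = 1483.
Expected counts (row total × column total / N):
  Mild, Low: 592×549/1483 = 219.1558
  Mild, Medium: 592×489/1483 = 195.2043
  Mild, High: 592×445/1483 = 177.6399
  Moderate, Low: 499×549/1483 = 184.7276
  Moderate, Medium: 499×489/1483 = 164.5388
  Moderate, High: 499×445/1483 = 149.7336
  Severe, Low: 392×549/1483 = 145.1167
  Severe, Medium: 392×489/1483 = 129.2569
  Severe, High: 392×445/1483 = 117.6264
Contributions (O − E)²/E:
  (185 − 219.1558)²/219.1558 = 5.3232
  (215 − 195.2043)²/195.2043 = 2.0075
  (192 − 177.6399)²/177.6399 = 1.1608
  (210 − 184.7276)²/184.7276 = 3.4575
  (194 − 164.5388)²/164.5388 = 5.2751
  (95 − 149.7336)²/149.7336 = 20.0073
  (154 − 145.1167)²/145.1167 = 0.5438
  (80 − 129.2569)²/129.2569 = 18.7707
  (158 − 117.6264)²/117.6264 = 13.8577
χ² = 5.3232 + 2.0075 + 1.1608 + 3.4575 + 5.2751 + 20.0073 + 0.5438 + 18.7707 + 13.8577 = 70.404

70.404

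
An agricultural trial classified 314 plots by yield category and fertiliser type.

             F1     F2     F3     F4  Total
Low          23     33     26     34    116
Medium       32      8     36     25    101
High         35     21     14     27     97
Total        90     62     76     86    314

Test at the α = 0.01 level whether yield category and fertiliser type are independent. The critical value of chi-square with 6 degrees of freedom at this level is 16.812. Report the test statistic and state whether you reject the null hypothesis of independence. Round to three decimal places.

Grand total N = 314.
Expected counts (row total × column total / N):
  Low, F1: 116×90/314 = 33.2484
  Low, F2: 116×62/314 = 22.9045
  Low, F3: 116×76/314 = 28.0764
  Low, F4: 116×86/314 = 31.7707
  Medium, F1: 101×90/314 = 28.9490
  Medium, F2: 101×62/314 = 19.9427
  Medium, F3: 101×76/314 = 24.4459
  Medium, F4: 101×86/314 = 27.6624
  High, F1: 97×90/314 = 27.8025
  High, F2: 97×62/314 = 19.1529
  High, F3: 97×76/314 = 23.4777
  High, F4: 97×86/314 = 26.5669
Contributions (O − E)²/E:
  (23 − 33.2484)²/33.2484 = 3.1589
  (33 − 22.9045)²/22.9045 = 4.4497
  (26 − 28.0764)²/28.0764 = 0.1536
  (34 − 31.7707)²/31.7707 = 0.1564
  (32 − 28.9490)²/28.9490 = 0.3216
  (8 − 19.9427)²/19.9427 = 7.1519
  (36 − 24.4459)²/24.4459 = 5.4609
  (25 − 27.6624)²/27.6624 = 0.2562
  (35 − 27.8025)²/27.8025 = 1.8633
  (21 − 19.1529)²/19.1529 = 0.1781
  (14 − 23.4777)²/23.4777 = 3.8260
  (27 − 26.5669)²/26.5669 = 0.0071
χ² = 3.1589 + 4.4497 + 0.1536 + 0.1564 + 0.3216 + 7.1519 + 5.4609 + 0.2562 + 1.8633 + 0.1781 + 3.8260 + 0.0071 = 26.984
df = (3−1)(4−1) = 6. Since 26.984 > 16.812, reject the null hypothesis of independence at α = 0.01.

26.984; reject H₀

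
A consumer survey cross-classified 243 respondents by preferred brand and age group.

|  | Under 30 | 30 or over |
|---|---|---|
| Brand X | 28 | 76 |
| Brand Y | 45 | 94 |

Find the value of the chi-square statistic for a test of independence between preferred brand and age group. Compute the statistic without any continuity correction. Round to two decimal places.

Row totals: 104, 139. Column totals: 73, 170. Grand total N = 243.
Expected counts (row total × column total / N):
  Brand X, Under 30: 104×73/243 = 31.243
  Brand X, 30 or over: 104×170/243 = 72.757
  Brand Y, Under 30: 139×73/243 = 41.757
  Brand Y, 30 or over: 139×170/243 = 97.243
Contributions (O − E)²/E:
  (28 − 31.243)²/31.243 = 0.3366
  (76 − 72.757)²/72.757 = 0.1446
  (45 − 41.757)²/41.757 = 0.2519
  (94 − 97.243)²/97.243 = 0.1082
χ² = 0.3366 + 0.1446 + 0.2519 + 0.1082 = 0.84

0.84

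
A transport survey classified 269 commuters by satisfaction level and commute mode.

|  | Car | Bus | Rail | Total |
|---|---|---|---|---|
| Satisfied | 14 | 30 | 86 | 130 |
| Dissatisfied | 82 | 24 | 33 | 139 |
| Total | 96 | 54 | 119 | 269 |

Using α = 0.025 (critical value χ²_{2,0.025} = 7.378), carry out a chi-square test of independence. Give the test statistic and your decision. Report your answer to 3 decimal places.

72.218; reject H₀

Grand total N = 269.
Expected counts (row total × column total / N):
  Satisfied, Car: 130×96/269 = 46.3941
  Satisfied, Bus: 130×54/269 = 26.0967
  Satisfied, Rail: 130×119/269 = 57.5093
  Dissatisfied, Car: 139×96/269 = 49.6059
  Dissatisfied, Bus: 139×54/269 = 27.9033
  Dissatisfied, Rail: 139×119/269 = 61.4907
Contributions (O − E)²/E:
  (14 − 46.3941)²/46.3941 = 22.6188
  (30 − 26.0967)²/26.0967 = 0.5838
  (86 − 57.5093)²/57.5093 = 14.1146
  (82 − 49.6059)²/49.6059 = 21.1543
  (24 − 27.9033)²/27.9033 = 0.5460
  (33 − 61.4907)²/61.4907 = 13.2007
χ² = 22.6188 + 0.5838 + 14.1146 + 21.1543 + 0.5460 + 13.2007 = 72.218
df = (2−1)(3−1) = 2. Since 72.218 > 7.378, reject the null hypothesis of independence at α = 0.025.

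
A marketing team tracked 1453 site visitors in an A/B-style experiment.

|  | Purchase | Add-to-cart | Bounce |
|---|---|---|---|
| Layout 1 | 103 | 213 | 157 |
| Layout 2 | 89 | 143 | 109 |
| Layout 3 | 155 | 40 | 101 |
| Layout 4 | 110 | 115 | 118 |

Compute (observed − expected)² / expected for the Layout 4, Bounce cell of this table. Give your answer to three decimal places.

0.108

Row total (Layout 4) = 343; column total (Bounce) = 485; N = 1453.
Expected count E = 343 × 485 / 1453 = 114.4907.
Contribution = (O − E)²/E = (118 − 114.4907)² / 114.4907 = 0.108.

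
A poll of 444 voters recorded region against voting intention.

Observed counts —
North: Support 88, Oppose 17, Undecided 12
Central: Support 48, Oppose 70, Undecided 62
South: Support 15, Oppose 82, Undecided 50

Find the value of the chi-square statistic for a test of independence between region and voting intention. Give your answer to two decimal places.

132.71

Row totals: 117, 180, 147. Column totals: 151, 169, 124. Grand total N = 444.
Expected counts (row total × column total / N):
  North, Support: 117×151/444 = 39.7905
  North, Oppose: 117×169/444 = 44.5338
  North, Undecided: 117×124/444 = 32.6757
  Central, Support: 180×151/444 = 61.2162
  Central, Oppose: 180×169/444 = 68.5135
  Central, Undecided: 180×124/444 = 50.2703
  South, Support: 147×151/444 = 49.9932
  South, Oppose: 147×169/444 = 55.9527
  South, Undecided: 147×124/444 = 41.0541
Contributions (O − E)²/E:
  (88 − 39.7905)²/39.7905 = 58.4098
  (17 − 44.5338)²/44.5338 = 17.0233
  (12 − 32.6757)²/32.6757 = 13.0826
  (48 − 61.2162)²/61.2162 = 2.8533
  (70 − 68.5135)²/68.5135 = 0.0323
  (62 − 50.2703)²/50.2703 = 2.7369
  (15 − 49.9932)²/49.9932 = 24.4938
  (82 − 55.9527)²/55.9527 = 12.1256
  (50 − 41.0541)²/41.0541 = 1.9494
χ² = 58.4098 + 17.0233 + 13.0826 + 2.8533 + 0.0323 + 2.7369 + 24.4938 + 12.1256 + 1.9494 = 132.71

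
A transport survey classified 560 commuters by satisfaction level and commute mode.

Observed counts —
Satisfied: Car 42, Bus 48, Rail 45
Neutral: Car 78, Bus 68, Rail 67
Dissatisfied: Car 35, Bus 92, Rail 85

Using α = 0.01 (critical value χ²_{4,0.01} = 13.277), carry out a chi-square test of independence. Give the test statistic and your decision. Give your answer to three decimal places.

Row totals: 135, 213, 212. Column totals: 155, 208, 197. Grand total N = 560.
Expected counts (row total × column total / N):
  Satisfied, Car: 135×155/560 = 37.3661
  Satisfied, Bus: 135×208/560 = 50.1429
  Satisfied, Rail: 135×197/560 = 47.4911
  Neutral, Car: 213×155/560 = 58.9554
  Neutral, Bus: 213×208/560 = 79.1143
  Neutral, Rail: 213×197/560 = 74.9304
  Dissatisfied, Car: 212×155/560 = 58.6786
  Dissatisfied, Bus: 212×208/560 = 78.7429
  Dissatisfied, Rail: 212×197/560 = 74.5786
Contributions (O − E)²/E:
  (42 − 37.3661)²/37.3661 = 0.5747
  (48 − 50.1429)²/50.1429 = 0.0916
  (45 − 47.4911)²/47.4911 = 0.1307
  (78 − 58.9554)²/58.9554 = 6.1521
  (68 − 79.1143)²/79.1143 = 1.5614
  (67 − 74.9304)²/74.9304 = 0.8393
  (35 − 58.6786)²/58.6786 = 9.5550
  (92 − 78.7429)²/78.7429 = 2.2320
  (85 − 74.5786)²/74.5786 = 1.4563
χ² = 0.5747 + 0.0916 + 0.1307 + 6.1521 + 1.5614 + 0.8393 + 9.5550 + 2.2320 + 1.4563 = 22.593
df = (3−1)(3−1) = 4. Since 22.593 > 13.277, reject the null hypothesis of independence at α = 0.01.

22.593; reject H₀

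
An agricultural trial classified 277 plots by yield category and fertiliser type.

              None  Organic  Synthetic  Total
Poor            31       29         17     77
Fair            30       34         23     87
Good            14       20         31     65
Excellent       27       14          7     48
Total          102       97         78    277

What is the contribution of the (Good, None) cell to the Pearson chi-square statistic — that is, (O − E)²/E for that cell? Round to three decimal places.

4.124

Row total (Good) = 65; column total (None) = 102; N = 277.
Expected count E = 65 × 102 / 277 = 23.93502.
Contribution = (O − E)²/E = (14 − 23.93502)² / 23.93502 = 4.124.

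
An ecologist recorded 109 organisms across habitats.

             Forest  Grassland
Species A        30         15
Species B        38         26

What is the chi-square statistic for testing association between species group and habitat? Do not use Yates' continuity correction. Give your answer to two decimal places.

Row totals: 45, 64. Column totals: 68, 41. Grand total N = 109.
Expected counts (row total × column total / N):
  Species A, Forest: 45×68/109 = 28.073
  Species A, Grassland: 45×41/109 = 16.927
  Species B, Forest: 64×68/109 = 39.927
  Species B, Grassland: 64×41/109 = 24.073
Contributions (O − E)²/E:
  (30 − 28.073)²/28.073 = 0.1323
  (15 − 16.927)²/16.927 = 0.2194
  (38 − 39.927)²/39.927 = 0.0930
  (26 − 24.073)²/24.073 = 0.1543
χ² = 0.1323 + 0.2194 + 0.0930 + 0.1543 = 0.60

0.60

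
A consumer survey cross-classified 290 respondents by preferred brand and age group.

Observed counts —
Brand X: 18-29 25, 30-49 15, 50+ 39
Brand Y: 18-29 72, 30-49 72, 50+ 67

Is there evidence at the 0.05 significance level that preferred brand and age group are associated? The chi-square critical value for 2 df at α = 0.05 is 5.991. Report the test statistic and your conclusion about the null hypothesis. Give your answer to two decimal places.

Row totals: 79, 211. Column totals: 97, 87, 106. Grand total N = 290.
Expected counts (row total × column total / N):
  Brand X, 18-29: 79×97/290 = 26.424
  Brand X, 30-49: 79×87/290 = 23.700
  Brand X, 50+: 79×106/290 = 28.876
  Brand Y, 18-29: 211×97/290 = 70.576
  Brand Y, 30-49: 211×87/290 = 63.300
  Brand Y, 50+: 211×106/290 = 77.124
Contributions (O − E)²/E:
  (25 − 26.424)²/26.424 = 0.0767
  (15 − 23.700)²/23.700 = 3.1937
  (39 − 28.876)²/28.876 = 3.5495
  (72 − 70.576)²/70.576 = 0.0287
  (72 − 63.300)²/63.300 = 1.1957
  (67 − 77.124)²/77.124 = 1.3290
χ² = 0.0767 + 3.1937 + 3.5495 + 0.0287 + 1.1957 + 1.3290 = 9.37
df = (2−1)(3−1) = 2. Since 9.37 > 5.991, reject the null hypothesis of independence at α = 0.05.

9.37; reject H₀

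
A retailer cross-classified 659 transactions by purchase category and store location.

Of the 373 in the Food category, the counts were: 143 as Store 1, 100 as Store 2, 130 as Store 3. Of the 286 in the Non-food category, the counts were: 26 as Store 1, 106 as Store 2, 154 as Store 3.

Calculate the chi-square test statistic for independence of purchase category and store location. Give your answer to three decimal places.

Row totals: 373, 286. Column totals: 169, 206, 284. Grand total N = 659.
Expected counts (row total × column total / N):
  Food, Store 1: 373×169/659 = 95.65554
  Food, Store 2: 373×206/659 = 116.59788
  Food, Store 3: 373×284/659 = 160.74659
  Non-food, Store 1: 286×169/659 = 73.34446
  Non-food, Store 2: 286×206/659 = 89.40212
  Non-food, Store 3: 286×284/659 = 123.25341
Contributions (O − E)²/E:
  (143 − 95.65554)²/95.65554 = 23.4330
  (100 − 116.59788)²/116.59788 = 2.3627
  (130 − 160.74659)²/160.74659 = 5.8810
  (26 − 73.34446)²/73.34446 = 30.5612
  (106 − 89.40212)²/89.40212 = 3.0815
  (154 − 123.25341)²/123.25341 = 7.6700
χ² = 23.4330 + 2.3627 + 5.8810 + 30.5612 + 3.0815 + 7.6700 = 72.989

72.989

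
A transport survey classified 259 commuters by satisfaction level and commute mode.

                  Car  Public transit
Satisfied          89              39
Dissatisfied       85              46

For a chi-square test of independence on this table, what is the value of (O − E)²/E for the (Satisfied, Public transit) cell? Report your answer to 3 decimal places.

0.215

Row total (Satisfied) = 128; column total (Public transit) = 85; N = 259.
Expected count E = 128 × 85 / 259 = 42.0077.
Contribution = (O − E)²/E = (39 − 42.0077)² / 42.0077 = 0.215.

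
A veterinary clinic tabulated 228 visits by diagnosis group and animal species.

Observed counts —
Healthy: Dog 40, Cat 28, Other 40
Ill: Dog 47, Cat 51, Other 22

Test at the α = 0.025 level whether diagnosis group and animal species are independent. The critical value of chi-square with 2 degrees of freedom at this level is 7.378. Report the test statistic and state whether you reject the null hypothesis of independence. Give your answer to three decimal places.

Row totals: 108, 120. Column totals: 87, 79, 62. Grand total N = 228.
Expected counts (row total × column total / N):
  Healthy, Dog: 108×87/228 = 41.2105
  Healthy, Cat: 108×79/228 = 37.4211
  Healthy, Other: 108×62/228 = 29.3684
  Ill, Dog: 120×87/228 = 45.7895
  Ill, Cat: 120×79/228 = 41.5789
  Ill, Other: 120×62/228 = 32.6316
Contributions (O − E)²/E:
  (40 − 41.2105)²/41.2105 = 0.0356
  (28 − 37.4211)²/37.4211 = 2.3718
  (40 − 29.3684)²/29.3684 = 3.8487
  (47 − 45.7895)²/45.7895 = 0.0320
  (51 − 41.5789)²/41.5789 = 2.1347
  (22 − 32.6316)²/32.6316 = 3.4638
χ² = 0.0356 + 2.3718 + 3.8487 + 0.0320 + 2.1347 + 3.4638 = 11.887
df = (2−1)(3−1) = 2. Since 11.887 > 7.378, reject the null hypothesis of independence at α = 0.025.

11.887; reject H₀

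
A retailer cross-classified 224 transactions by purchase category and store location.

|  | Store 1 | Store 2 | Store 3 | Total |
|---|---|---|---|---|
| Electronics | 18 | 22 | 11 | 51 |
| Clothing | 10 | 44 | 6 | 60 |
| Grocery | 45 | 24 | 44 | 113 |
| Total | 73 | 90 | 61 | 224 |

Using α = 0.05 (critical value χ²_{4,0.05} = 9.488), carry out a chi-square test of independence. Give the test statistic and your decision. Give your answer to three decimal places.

Grand total N = 224.
Expected counts (row total × column total / N):
  Electronics, Store 1: 51×73/224 = 16.6205
  Electronics, Store 2: 51×90/224 = 20.4911
  Electronics, Store 3: 51×61/224 = 13.8884
  Clothing, Store 1: 60×73/224 = 19.5536
  Clothing, Store 2: 60×90/224 = 24.1071
  Clothing, Store 3: 60×61/224 = 16.3393
  Grocery, Store 1: 113×73/224 = 36.8259
  Grocery, Store 2: 113×90/224 = 45.4018
  Grocery, Store 3: 113×61/224 = 30.7723
Contributions (O − E)²/E:
  (18 − 16.6205)²/16.6205 = 0.1145
  (22 − 20.4911)²/20.4911 = 0.1111
  (11 − 13.8884)²/13.8884 = 0.6007
  (10 − 19.5536)²/19.5536 = 4.6677
  (44 − 24.1071)²/24.1071 = 16.4154
  (6 − 16.3393)²/16.3393 = 6.5426
  (45 − 36.8259)²/36.8259 = 1.8144
  (24 − 45.4018)²/45.4018 = 10.0885
  (44 − 30.7723)²/30.7723 = 5.6860
χ² = 0.1145 + 0.1111 + 0.6007 + 4.6677 + 16.4154 + 6.5426 + 1.8144 + 10.0885 + 5.6860 = 46.041
df = (3−1)(3−1) = 4. Since 46.041 > 9.488, reject the null hypothesis of independence at α = 0.05.

46.041; reject H₀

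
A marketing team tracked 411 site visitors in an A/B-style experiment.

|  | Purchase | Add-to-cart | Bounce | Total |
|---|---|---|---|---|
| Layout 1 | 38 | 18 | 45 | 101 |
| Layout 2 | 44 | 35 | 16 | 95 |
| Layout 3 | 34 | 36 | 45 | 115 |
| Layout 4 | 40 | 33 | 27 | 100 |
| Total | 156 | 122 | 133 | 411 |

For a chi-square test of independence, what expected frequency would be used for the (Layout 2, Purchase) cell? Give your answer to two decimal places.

Row total (Layout 2) = 95; column total (Purchase) = 156; grand total N = 411.
Expected count = (row total × column total) / N = 95 × 156 / 411 = 36.06.

36.06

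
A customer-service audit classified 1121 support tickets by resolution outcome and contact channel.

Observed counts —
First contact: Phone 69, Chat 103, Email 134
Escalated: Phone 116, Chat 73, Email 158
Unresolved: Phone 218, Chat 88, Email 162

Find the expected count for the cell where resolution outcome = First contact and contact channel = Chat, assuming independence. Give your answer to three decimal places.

Row total (First contact) = 306; column total (Chat) = 264; grand total N = 1121.
Expected count = (row total × column total) / N = 306 × 264 / 1121 = 72.064.

72.064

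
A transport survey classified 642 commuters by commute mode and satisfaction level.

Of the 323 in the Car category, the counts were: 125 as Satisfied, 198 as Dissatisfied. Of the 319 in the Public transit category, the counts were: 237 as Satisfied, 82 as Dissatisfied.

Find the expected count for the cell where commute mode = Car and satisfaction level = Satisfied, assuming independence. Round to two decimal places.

Row total (Car) = 323; column total (Satisfied) = 362; grand total N = 642.
Expected count = (row total × column total) / N = 323 × 362 / 642 = 182.13.

182.13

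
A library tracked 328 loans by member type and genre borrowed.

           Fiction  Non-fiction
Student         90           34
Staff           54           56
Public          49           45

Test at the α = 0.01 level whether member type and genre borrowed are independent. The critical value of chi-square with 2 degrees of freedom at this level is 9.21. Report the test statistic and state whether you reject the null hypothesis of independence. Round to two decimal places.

15.73; reject H₀

Row totals: 124, 110, 94. Column totals: 193, 135. Grand total N = 328.
Expected counts (row total × column total / N):
  Student, Fiction: 124×193/328 = 72.963
  Student, Non-fiction: 124×135/328 = 51.037
  Staff, Fiction: 110×193/328 = 64.726
  Staff, Non-fiction: 110×135/328 = 45.274
  Public, Fiction: 94×193/328 = 55.311
  Public, Non-fiction: 94×135/328 = 38.689
Contributions (O − E)²/E:
  (90 − 72.963)²/72.963 = 3.9782
  (34 − 51.037)²/51.037 = 5.6872
  (54 − 64.726)²/64.726 = 1.7774
  (56 − 45.274)²/45.274 = 2.5411
  (49 − 55.311)²/55.311 = 0.7201
  (45 − 38.689)²/38.689 = 1.0295
χ² = 3.9782 + 5.6872 + 1.7774 + 2.5411 + 0.7201 + 1.0295 = 15.73
df = (3−1)(2−1) = 2. Since 15.73 > 9.21, reject the null hypothesis of independence at α = 0.01.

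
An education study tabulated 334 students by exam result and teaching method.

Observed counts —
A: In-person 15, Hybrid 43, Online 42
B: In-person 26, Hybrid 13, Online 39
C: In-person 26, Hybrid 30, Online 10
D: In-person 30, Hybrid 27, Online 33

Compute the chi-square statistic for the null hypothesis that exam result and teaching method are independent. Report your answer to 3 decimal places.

35.305

Row totals: 100, 78, 66, 90. Column totals: 97, 113, 124. Grand total N = 334.
Expected counts (row total × column total / N):
  A, In-person: 100×97/334 = 29.0419
  A, Hybrid: 100×113/334 = 33.8323
  A, Online: 100×124/334 = 37.1257
  B, In-person: 78×97/334 = 22.6527
  B, Hybrid: 78×113/334 = 26.3892
  B, Online: 78×124/334 = 28.9581
  C, In-person: 66×97/334 = 19.1677
  C, Hybrid: 66×113/334 = 22.3293
  C, Online: 66×124/334 = 24.5030
  D, In-person: 90×97/334 = 26.1377
  D, Hybrid: 90×113/334 = 30.4491
  D, Online: 90×124/334 = 33.4132
Contributions (O − E)²/E:
  (15 − 29.0419)²/29.0419 = 6.7893
  (43 − 33.8323)²/33.8323 = 2.4842
  (42 − 37.1257)²/37.1257 = 0.6400
  (26 − 22.6527)²/22.6527 = 0.4946
  (13 − 26.3892)²/26.3892 = 6.7933
  (39 − 28.9581)²/28.9581 = 3.4823
  (26 − 19.1677)²/19.1677 = 2.4354
  (30 − 22.3293)²/22.3293 = 2.6351
  (10 − 24.5030)²/24.5030 = 8.5841
  (30 − 26.1377)²/26.1377 = 0.5707
  (27 − 30.4491)²/30.4491 = 0.3907
  (33 − 33.4132)²/33.4132 = 0.0051
χ² = 6.7893 + 2.4842 + 0.6400 + 0.4946 + 6.7933 + 3.4823 + 2.4354 + 2.6351 + 8.5841 + 0.5707 + 0.3907 + 0.0051 = 35.305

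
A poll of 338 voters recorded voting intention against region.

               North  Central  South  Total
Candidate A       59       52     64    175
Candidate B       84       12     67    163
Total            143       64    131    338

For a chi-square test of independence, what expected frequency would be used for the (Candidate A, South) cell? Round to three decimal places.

67.825

Row total (Candidate A) = 175; column total (South) = 131; grand total N = 338.
Expected count = (row total × column total) / N = 175 × 131 / 338 = 67.825.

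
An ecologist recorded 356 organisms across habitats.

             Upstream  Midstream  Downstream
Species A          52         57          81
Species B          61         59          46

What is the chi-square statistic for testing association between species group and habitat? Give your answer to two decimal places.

8.82

Row totals: 190, 166. Column totals: 113, 116, 127. Grand total N = 356.
Expected counts (row total × column total / N):
  Species A, Upstream: 190×113/356 = 60.309
  Species A, Midstream: 190×116/356 = 61.910
  Species A, Downstream: 190×127/356 = 67.781
  Species B, Upstream: 166×113/356 = 52.691
  Species B, Midstream: 166×116/356 = 54.090
  Species B, Downstream: 166×127/356 = 59.219
Contributions (O − E)²/E:
  (52 − 60.309)²/60.309 = 1.1448
  (57 − 61.910)²/61.910 = 0.3894
  (81 − 67.781)²/67.781 = 2.5780
  (61 − 52.691)²/52.691 = 1.3103
  (59 − 54.090)²/54.090 = 0.4457
  (46 − 59.219)²/59.219 = 2.9508
χ² = 1.1448 + 0.3894 + 2.5780 + 1.3103 + 0.4457 + 2.9508 = 8.82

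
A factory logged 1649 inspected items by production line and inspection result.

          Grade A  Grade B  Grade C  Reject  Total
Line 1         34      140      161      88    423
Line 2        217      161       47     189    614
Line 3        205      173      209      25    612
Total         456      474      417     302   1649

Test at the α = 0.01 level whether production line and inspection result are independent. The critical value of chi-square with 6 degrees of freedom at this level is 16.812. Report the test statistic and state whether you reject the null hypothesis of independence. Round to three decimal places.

326.734; reject H₀

Grand total N = 1649.
Expected counts (row total × column total / N):
  Line 1, Grade A: 423×456/1649 = 116.9727
  Line 1, Grade B: 423×474/1649 = 121.5901
  Line 1, Grade C: 423×417/1649 = 106.9685
  Line 1, Reject: 423×302/1649 = 77.4688
  Line 2, Grade A: 614×456/1649 = 169.7902
  Line 2, Grade B: 614×474/1649 = 176.4924
  Line 2, Grade C: 614×417/1649 = 155.2686
  Line 2, Reject: 614×302/1649 = 112.4488
  Line 3, Grade A: 612×456/1649 = 169.2371
  Line 3, Grade B: 612×474/1649 = 175.9175
  Line 3, Grade C: 612×417/1649 = 154.7629
  Line 3, Reject: 612×302/1649 = 112.0825
Contributions (O − E)²/E:
  (34 − 116.9727)²/116.9727 = 58.8553
  (140 − 121.5901)²/121.5901 = 2.7874
  (161 − 106.9685)²/106.9685 = 27.2922
  (88 − 77.4688)²/77.4688 = 1.4316
  (217 − 169.7902)²/169.7902 = 13.1266
  (161 − 176.4924)²/176.4924 = 1.3599
  (47 − 155.2686)²/155.2686 = 75.4956
  (189 − 112.4488)²/112.4488 = 52.1134
  (205 − 169.2371)²/169.2371 = 7.5574
  (173 − 175.9175)²/175.9175 = 0.0484
  (209 − 154.7629)²/154.7629 = 19.0075
  (25 − 112.0825)²/112.0825 = 67.6587
χ² = 58.8553 + 2.7874 + 27.2922 + 1.4316 + 13.1266 + 1.3599 + 75.4956 + 52.1134 + 7.5574 + 0.0484 + 19.0075 + 67.6587 = 326.734
df = (3−1)(4−1) = 6. Since 326.734 > 16.812, reject the null hypothesis of independence at α = 0.01.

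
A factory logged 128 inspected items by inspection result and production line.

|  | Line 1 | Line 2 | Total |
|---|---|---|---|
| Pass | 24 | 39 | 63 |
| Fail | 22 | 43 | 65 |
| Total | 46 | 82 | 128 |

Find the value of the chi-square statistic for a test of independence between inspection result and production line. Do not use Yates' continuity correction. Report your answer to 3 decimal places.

Grand total N = 128.
Expected counts (row total × column total / N):
  Pass, Line 1: 63×46/128 = 22.6406
  Pass, Line 2: 63×82/128 = 40.3594
  Fail, Line 1: 65×46/128 = 23.3594
  Fail, Line 2: 65×82/128 = 41.6406
Contributions (O − E)²/E:
  (24 − 22.6406)²/22.6406 = 0.0816
  (39 − 40.3594)²/40.3594 = 0.0458
  (22 − 23.3594)²/23.3594 = 0.0791
  (43 − 41.6406)²/41.6406 = 0.0444
χ² = 0.0816 + 0.0458 + 0.0791 + 0.0444 = 0.251

0.251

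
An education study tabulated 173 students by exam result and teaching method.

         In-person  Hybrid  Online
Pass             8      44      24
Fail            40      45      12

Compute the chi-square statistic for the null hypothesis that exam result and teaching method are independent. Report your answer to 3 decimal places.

23.136

Row totals: 76, 97. Column totals: 48, 89, 36. Grand total N = 173.
Expected counts (row total × column total / N):
  Pass, In-person: 76×48/173 = 21.0867
  Pass, Hybrid: 76×89/173 = 39.0983
  Pass, Online: 76×36/173 = 15.8150
  Fail, In-person: 97×48/173 = 26.9133
  Fail, Hybrid: 97×89/173 = 49.9017
  Fail, Online: 97×36/173 = 20.1850
Contributions (O − E)²/E:
  (8 − 21.0867)²/21.0867 = 8.1218
  (44 − 39.0983)²/39.0983 = 0.6145
  (24 − 15.8150)²/15.8150 = 4.2361
  (40 − 26.9133)²/26.9133 = 6.3635
  (45 − 49.9017)²/49.9017 = 0.4815
  (12 − 20.1850)²/20.1850 = 3.3190
χ² = 8.1218 + 0.6145 + 4.2361 + 6.3635 + 0.4815 + 3.3190 = 23.136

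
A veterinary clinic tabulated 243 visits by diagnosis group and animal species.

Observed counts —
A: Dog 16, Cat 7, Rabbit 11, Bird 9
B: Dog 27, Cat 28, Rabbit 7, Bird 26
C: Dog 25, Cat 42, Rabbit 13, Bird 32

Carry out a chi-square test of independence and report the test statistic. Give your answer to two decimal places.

15.34

Row totals: 43, 88, 112. Column totals: 68, 77, 31, 67. Grand total N = 243.
Expected counts (row total × column total / N):
  A, Dog: 43×68/243 = 12.033
  A, Cat: 43×77/243 = 13.626
  A, Rabbit: 43×31/243 = 5.486
  A, Bird: 43×67/243 = 11.856
  B, Dog: 88×68/243 = 24.626
  B, Cat: 88×77/243 = 27.885
  B, Rabbit: 88×31/243 = 11.226
  B, Bird: 88×67/243 = 24.263
  C, Dog: 112×68/243 = 31.342
  C, Cat: 112×77/243 = 35.490
  C, Rabbit: 112×31/243 = 14.288
  C, Bird: 112×67/243 = 30.881
Contributions (O − E)²/E:
  (16 − 12.033)²/12.033 = 1.3078
  (7 − 13.626)²/13.626 = 3.2221
  (11 − 5.486)²/5.486 = 5.5421
  (9 − 11.856)²/11.856 = 0.6880
  (27 − 24.626)²/24.626 = 0.2289
  (28 − 27.885)²/27.885 = 0.0005
  (7 − 11.226)²/11.226 = 1.5909
  (26 − 24.263)²/24.263 = 0.1244
  (25 − 31.342)²/31.342 = 1.2833
  (42 − 35.490)²/35.490 = 1.1941
  (13 − 14.288)²/14.288 = 0.1161
  (32 − 30.881)²/30.881 = 0.0405
χ² = 1.3078 + 3.2221 + 5.5421 + 0.6880 + 0.2289 + 0.0005 + 1.5909 + 0.1244 + 1.2833 + 1.1941 + 0.1161 + 0.0405 = 15.34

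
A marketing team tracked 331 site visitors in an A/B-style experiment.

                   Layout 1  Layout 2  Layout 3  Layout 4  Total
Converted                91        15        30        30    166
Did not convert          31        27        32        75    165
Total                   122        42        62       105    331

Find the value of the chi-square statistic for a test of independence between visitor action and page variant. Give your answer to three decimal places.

52.284

Grand total N = 331.
Expected counts (row total × column total / N):
  Converted, Layout 1: 166×122/331 = 61.1843
  Converted, Layout 2: 166×42/331 = 21.0634
  Converted, Layout 3: 166×62/331 = 31.0937
  Converted, Layout 4: 166×105/331 = 52.6586
  Did not convert, Layout 1: 165×122/331 = 60.8157
  Did not convert, Layout 2: 165×42/331 = 20.9366
  Did not convert, Layout 3: 165×62/331 = 30.9063
  Did not convert, Layout 4: 165×105/331 = 52.3414
Contributions (O − E)²/E:
  (91 − 61.1843)²/61.1843 = 14.5295
  (15 − 21.0634)²/21.0634 = 1.7454
  (30 − 31.0937)²/31.0937 = 0.0385
  (30 − 52.6586)²/52.6586 = 9.7498
  (31 − 60.8157)²/60.8157 = 14.6175
  (27 − 20.9366)²/20.9366 = 1.7560
  (32 − 30.9063)²/30.9063 = 0.0387
  (75 − 52.3414)²/52.3414 = 9.8089
χ² = 14.5295 + 1.7454 + 0.0385 + 9.7498 + 14.6175 + 1.7560 + 0.0387 + 9.8089 = 52.284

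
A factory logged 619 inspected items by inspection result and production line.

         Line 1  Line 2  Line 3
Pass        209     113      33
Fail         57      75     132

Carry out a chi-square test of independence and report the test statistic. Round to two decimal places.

143.66

Row totals: 355, 264. Column totals: 266, 188, 165. Grand total N = 619.
Expected counts (row total × column total / N):
  Pass, Line 1: 355×266/619 = 152.553
  Pass, Line 2: 355×188/619 = 107.819
  Pass, Line 3: 355×165/619 = 94.628
  Fail, Line 1: 264×266/619 = 113.447
  Fail, Line 2: 264×188/619 = 80.181
  Fail, Line 3: 264×165/619 = 70.372
Contributions (O − E)²/E:
  (209 − 152.553)²/152.553 = 20.8863
  (113 − 107.819)²/107.819 = 0.2490
  (33 − 94.628)²/94.628 = 40.1362
  (57 − 113.447)²/113.447 = 28.0859
  (75 − 80.181)²/80.181 = 0.3348
  (132 − 70.372)²/70.372 = 53.9705
χ² = 20.8863 + 0.2490 + 40.1362 + 28.0859 + 0.3348 + 53.9705 = 143.66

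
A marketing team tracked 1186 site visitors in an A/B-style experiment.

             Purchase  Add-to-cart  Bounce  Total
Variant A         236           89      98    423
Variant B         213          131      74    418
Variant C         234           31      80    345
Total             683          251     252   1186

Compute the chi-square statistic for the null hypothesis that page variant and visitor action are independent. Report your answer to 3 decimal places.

Grand total N = 1186.
Expected counts (row total × column total / N):
  Variant A, Purchase: 423×683/1186 = 243.5995
  Variant A, Add-to-cart: 423×251/1186 = 89.5219
  Variant A, Bounce: 423×252/1186 = 89.8786
  Variant B, Purchase: 418×683/1186 = 240.7201
  Variant B, Add-to-cart: 418×251/1186 = 88.4637
  Variant B, Bounce: 418×252/1186 = 88.8162
  Variant C, Purchase: 345×683/1186 = 198.6804
  Variant C, Add-to-cart: 345×251/1186 = 73.0143
  Variant C, Bounce: 345×252/1186 = 73.3052
Contributions (O − E)²/E:
  (236 − 243.5995)²/243.5995 = 0.2371
  (89 − 89.5219)²/89.5219 = 0.0030
  (98 − 89.8786)²/89.8786 = 0.7338
  (213 − 240.7201)²/240.7201 = 3.1921
  (131 − 88.4637)²/88.4637 = 20.4529
  (74 − 88.8162)²/88.8162 = 2.4716
  (234 − 198.6804)²/198.6804 = 6.2788
  (31 − 73.0143)²/73.0143 = 24.1761
  (80 − 73.3052)²/73.3052 = 0.6114
χ² = 0.2371 + 0.0030 + 0.7338 + 3.1921 + 20.4529 + 2.4716 + 6.2788 + 24.1761 + 0.6114 = 58.157

58.157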